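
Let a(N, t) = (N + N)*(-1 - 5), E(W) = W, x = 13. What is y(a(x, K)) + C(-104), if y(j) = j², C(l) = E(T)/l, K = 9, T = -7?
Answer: 2530951/104 ≈ 24336.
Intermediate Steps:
a(N, t) = -12*N (a(N, t) = (2*N)*(-6) = -12*N)
C(l) = -7/l
y(a(x, K)) + C(-104) = (-12*13)² - 7/(-104) = (-156)² - 7*(-1/104) = 24336 + 7/104 = 2530951/104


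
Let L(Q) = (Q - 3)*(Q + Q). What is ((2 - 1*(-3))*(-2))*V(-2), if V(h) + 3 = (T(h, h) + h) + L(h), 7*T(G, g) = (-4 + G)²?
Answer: -1410/7 ≈ -201.43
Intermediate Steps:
T(G, g) = (-4 + G)²/7
L(Q) = 2*Q*(-3 + Q) (L(Q) = (-3 + Q)*(2*Q) = 2*Q*(-3 + Q))
V(h) = -3 + h + (-4 + h)²/7 + 2*h*(-3 + h) (V(h) = -3 + (((-4 + h)²/7 + h) + 2*h*(-3 + h)) = -3 + ((h + (-4 + h)²/7) + 2*h*(-3 + h)) = -3 + (h + (-4 + h)²/7 + 2*h*(-3 + h)) = -3 + h + (-4 + h)²/7 + 2*h*(-3 + h))
((2 - 1*(-3))*(-2))*V(-2) = ((2 - 1*(-3))*(-2))*(-5/7 - 43/7*(-2) + (15/7)*(-2)²) = ((2 + 3)*(-2))*(-5/7 + 86/7 + (15/7)*4) = (5*(-2))*(-5/7 + 86/7 + 60/7) = -10*141/7 = -1410/7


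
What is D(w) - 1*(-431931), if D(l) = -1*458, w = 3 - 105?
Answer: 431473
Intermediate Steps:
w = -102
D(l) = -458
D(w) - 1*(-431931) = -458 - 1*(-431931) = -458 + 431931 = 431473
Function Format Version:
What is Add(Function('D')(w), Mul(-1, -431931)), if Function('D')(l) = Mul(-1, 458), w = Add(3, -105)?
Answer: 431473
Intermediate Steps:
w = -102
Function('D')(l) = -458
Add(Function('D')(w), Mul(-1, -431931)) = Add(-458, Mul(-1, -431931)) = Add(-458, 431931) = 431473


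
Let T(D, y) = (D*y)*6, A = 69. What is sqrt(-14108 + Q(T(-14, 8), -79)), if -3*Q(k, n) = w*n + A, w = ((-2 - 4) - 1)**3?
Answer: I*sqrt(208470)/3 ≈ 152.2*I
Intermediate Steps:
w = -343 (w = (-6 - 1)**3 = (-7)**3 = -343)
T(D, y) = 6*D*y
Q(k, n) = -23 + 343*n/3 (Q(k, n) = -(-343*n + 69)/3 = -(69 - 343*n)/3 = -23 + 343*n/3)
sqrt(-14108 + Q(T(-14, 8), -79)) = sqrt(-14108 + (-23 + (343/3)*(-79))) = sqrt(-14108 + (-23 - 27097/3)) = sqrt(-14108 - 27166/3) = sqrt(-69490/3) = I*sqrt(208470)/3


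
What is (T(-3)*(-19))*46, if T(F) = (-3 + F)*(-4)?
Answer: -20976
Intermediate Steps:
T(F) = 12 - 4*F
(T(-3)*(-19))*46 = ((12 - 4*(-3))*(-19))*46 = ((12 + 12)*(-19))*46 = (24*(-19))*46 = -456*46 = -20976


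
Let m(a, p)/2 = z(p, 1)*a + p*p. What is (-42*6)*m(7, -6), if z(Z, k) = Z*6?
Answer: 108864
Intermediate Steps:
z(Z, k) = 6*Z
m(a, p) = 2*p**2 + 12*a*p (m(a, p) = 2*((6*p)*a + p*p) = 2*(6*a*p + p**2) = 2*(p**2 + 6*a*p) = 2*p**2 + 12*a*p)
(-42*6)*m(7, -6) = (-42*6)*(2*(-6)*(-6 + 6*7)) = -504*(-6)*(-6 + 42) = -504*(-6)*36 = -252*(-432) = 108864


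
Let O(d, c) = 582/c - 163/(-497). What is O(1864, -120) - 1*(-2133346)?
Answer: 21205414291/9940 ≈ 2.1333e+6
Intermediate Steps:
O(d, c) = 163/497 + 582/c (O(d, c) = 582/c - 163*(-1/497) = 582/c + 163/497 = 163/497 + 582/c)
O(1864, -120) - 1*(-2133346) = (163/497 + 582/(-120)) - 1*(-2133346) = (163/497 + 582*(-1/120)) + 2133346 = (163/497 - 97/20) + 2133346 = -44949/9940 + 2133346 = 21205414291/9940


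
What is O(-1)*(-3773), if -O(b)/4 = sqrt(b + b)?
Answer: 15092*I*sqrt(2) ≈ 21343.0*I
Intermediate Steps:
O(b) = -4*sqrt(2)*sqrt(b) (O(b) = -4*sqrt(b + b) = -4*sqrt(2)*sqrt(b))
O(-1)*(-3773) = -4*sqrt(2)*sqrt(-1)*(-3773) = -4*sqrt(2)*I*(-3773) = -4*I*sqrt(2)*(-3773) = 15092*I*sqrt(2)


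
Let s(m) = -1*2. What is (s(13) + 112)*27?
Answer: 2970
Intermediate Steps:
s(m) = -2
(s(13) + 112)*27 = (-2 + 112)*27 = 110*27 = 2970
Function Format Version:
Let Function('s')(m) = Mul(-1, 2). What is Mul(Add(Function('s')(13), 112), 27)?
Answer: 2970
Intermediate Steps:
Function('s')(m) = -2
Mul(Add(Function('s')(13), 112), 27) = Mul(Add(-2, 112), 27) = Mul(110, 27) = 2970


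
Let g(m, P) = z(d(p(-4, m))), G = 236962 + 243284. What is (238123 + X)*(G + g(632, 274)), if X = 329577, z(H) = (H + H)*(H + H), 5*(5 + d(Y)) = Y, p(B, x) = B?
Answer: 272712043912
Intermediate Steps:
G = 480246
d(Y) = -5 + Y/5
z(H) = 4*H² (z(H) = (2*H)*(2*H) = 4*H²)
g(m, P) = 3364/25 (g(m, P) = 4*(-5 + (⅕)*(-4))² = 4*(-5 - ⅘)² = 4*(-29/5)² = 4*(841/25) = 3364/25)
(238123 + X)*(G + g(632, 274)) = (238123 + 329577)*(480246 + 3364/25) = 567700*(12009514/25) = 272712043912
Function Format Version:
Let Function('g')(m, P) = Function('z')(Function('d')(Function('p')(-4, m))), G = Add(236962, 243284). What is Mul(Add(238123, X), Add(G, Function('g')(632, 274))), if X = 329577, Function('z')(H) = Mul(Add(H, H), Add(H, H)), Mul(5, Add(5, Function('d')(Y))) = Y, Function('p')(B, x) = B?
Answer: 272712043912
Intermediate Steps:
G = 480246
Function('d')(Y) = Add(-5, Mul(Rational(1, 5), Y))
Function('z')(H) = Mul(4, Pow(H, 2)) (Function('z')(H) = Mul(Mul(2, H), Mul(2, H)) = Mul(4, Pow(H, 2)))
Function('g')(m, P) = Rational(3364, 25) (Function('g')(m, P) = Mul(4, Pow(Add(-5, Mul(Rational(1, 5), -4)), 2)) = Mul(4, Pow(Add(-5, Rational(-4, 5)), 2)) = Mul(4, Pow(Rational(-29, 5), 2)) = Mul(4, Rational(841, 25)) = Rational(3364, 25))
Mul(Add(238123, X), Add(G, Function('g')(632, 274))) = Mul(Add(238123, 329577), Add(480246, Rational(3364, 25))) = Mul(567700, Rational(12009514, 25)) = 272712043912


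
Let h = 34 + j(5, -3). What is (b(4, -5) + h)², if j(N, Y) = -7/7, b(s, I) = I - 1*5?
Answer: 529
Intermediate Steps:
b(s, I) = -5 + I (b(s, I) = I - 5 = -5 + I)
j(N, Y) = -1 (j(N, Y) = -7*⅐ = -1)
h = 33 (h = 34 - 1 = 33)
(b(4, -5) + h)² = ((-5 - 5) + 33)² = (-10 + 33)² = 23² = 529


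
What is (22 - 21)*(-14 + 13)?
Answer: -1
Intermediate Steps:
(22 - 21)*(-14 + 13) = 1*(-1) = -1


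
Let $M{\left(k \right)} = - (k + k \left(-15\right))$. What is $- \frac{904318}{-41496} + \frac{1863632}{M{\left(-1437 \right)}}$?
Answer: $- \frac{234683349}{3312764} \approx -70.842$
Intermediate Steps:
$M{\left(k \right)} = 14 k$ ($M{\left(k \right)} = - (k - 15 k) = - \left(-14\right) k = 14 k$)
$- \frac{904318}{-41496} + \frac{1863632}{M{\left(-1437 \right)}} = - \frac{904318}{-41496} + \frac{1863632}{14 \left(-1437\right)} = \left(-904318\right) \left(- \frac{1}{41496}\right) + \frac{1863632}{-20118} = \frac{452159}{20748} + 1863632 \left(- \frac{1}{20118}\right) = \frac{452159}{20748} - \frac{931816}{10059} = - \frac{234683349}{3312764}$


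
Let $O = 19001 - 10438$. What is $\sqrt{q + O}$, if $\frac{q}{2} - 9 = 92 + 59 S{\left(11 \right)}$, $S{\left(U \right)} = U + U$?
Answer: $\sqrt{11361} \approx 106.59$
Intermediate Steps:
$S{\left(U \right)} = 2 U$
$q = 2798$ ($q = 18 + 2 \left(92 + 59 \cdot 2 \cdot 11\right) = 18 + 2 \left(92 + 59 \cdot 22\right) = 18 + 2 \left(92 + 1298\right) = 18 + 2 \cdot 1390 = 18 + 2780 = 2798$)
$O = 8563$ ($O = 19001 - 10438 = 8563$)
$\sqrt{q + O} = \sqrt{2798 + 8563} = \sqrt{11361}$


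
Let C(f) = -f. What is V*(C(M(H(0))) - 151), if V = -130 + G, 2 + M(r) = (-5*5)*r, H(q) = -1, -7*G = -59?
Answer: 148074/7 ≈ 21153.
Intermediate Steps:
G = 59/7 (G = -⅐*(-59) = 59/7 ≈ 8.4286)
M(r) = -2 - 25*r (M(r) = -2 + (-5*5)*r = -2 - 25*r)
V = -851/7 (V = -130 + 59/7 = -851/7 ≈ -121.57)
V*(C(M(H(0))) - 151) = -851*(-(-2 - 25*(-1)) - 151)/7 = -851*(-(-2 + 25) - 151)/7 = -851*(-1*23 - 151)/7 = -851*(-23 - 151)/7 = -851/7*(-174) = 148074/7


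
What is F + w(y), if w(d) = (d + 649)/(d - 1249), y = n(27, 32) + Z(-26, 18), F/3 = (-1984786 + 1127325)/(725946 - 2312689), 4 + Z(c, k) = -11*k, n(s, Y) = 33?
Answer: 1443001227/1125000787 ≈ 1.2827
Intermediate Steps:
Z(c, k) = -4 - 11*k
F = 2572383/1586743 (F = 3*((-1984786 + 1127325)/(725946 - 2312689)) = 3*(-857461/(-1586743)) = 3*(-857461*(-1/1586743)) = 3*(857461/1586743) = 2572383/1586743 ≈ 1.6212)
y = -169 (y = 33 + (-4 - 11*18) = 33 + (-4 - 198) = 33 - 202 = -169)
w(d) = (649 + d)/(-1249 + d)
F + w(y) = 2572383/1586743 + (649 - 169)/(-1249 - 169) = 2572383/1586743 + 480/(-1418) = 2572383/1586743 - 1/1418*480 = 2572383/1586743 - 240/709 = 1443001227/1125000787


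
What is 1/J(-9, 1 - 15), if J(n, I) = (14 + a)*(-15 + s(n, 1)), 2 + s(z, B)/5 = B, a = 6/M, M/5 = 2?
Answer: -1/292 ≈ -0.0034247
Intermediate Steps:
M = 10 (M = 5*2 = 10)
a = ⅗ (a = 6/10 = 6*(⅒) = ⅗ ≈ 0.60000)
s(z, B) = -10 + 5*B
J(n, I) = -292 (J(n, I) = (14 + ⅗)*(-15 + (-10 + 5*1)) = 73*(-15 + (-10 + 5))/5 = 73*(-15 - 5)/5 = (73/5)*(-20) = -292)
1/J(-9, 1 - 15) = 1/(-292) = -1/292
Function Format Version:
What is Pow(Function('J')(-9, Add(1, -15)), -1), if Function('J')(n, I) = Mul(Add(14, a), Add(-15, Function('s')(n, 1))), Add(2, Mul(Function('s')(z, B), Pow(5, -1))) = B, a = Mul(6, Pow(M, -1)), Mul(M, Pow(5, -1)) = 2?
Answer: Rational(-1, 292) ≈ -0.0034247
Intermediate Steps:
M = 10 (M = Mul(5, 2) = 10)
a = Rational(3, 5) (a = Mul(6, Pow(10, -1)) = Mul(6, Rational(1, 10)) = Rational(3, 5) ≈ 0.60000)
Function('s')(z, B) = Add(-10, Mul(5, B))
Function('J')(n, I) = -292 (Function('J')(n, I) = Mul(Add(14, Rational(3, 5)), Add(-15, Add(-10, Mul(5, 1)))) = Mul(Rational(73, 5), Add(-15, Add(-10, 5))) = Mul(Rational(73, 5), Add(-15, -5)) = Mul(Rational(73, 5), -20) = -292)
Pow(Function('J')(-9, Add(1, -15)), -1) = Pow(-292, -1) = Rational(-1, 292)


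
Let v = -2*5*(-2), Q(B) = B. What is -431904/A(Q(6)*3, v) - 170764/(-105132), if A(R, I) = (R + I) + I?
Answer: -5674628377/762207 ≈ -7445.0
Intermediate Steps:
v = 20 (v = -10*(-2) = 20)
A(R, I) = R + 2*I (A(R, I) = (I + R) + I = R + 2*I)
-431904/A(Q(6)*3, v) - 170764/(-105132) = -431904/(6*3 + 2*20) - 170764/(-105132) = -431904/(18 + 40) - 170764*(-1/105132) = -431904/58 + 42691/26283 = -431904*1/58 + 42691/26283 = -215952/29 + 42691/26283 = -5674628377/762207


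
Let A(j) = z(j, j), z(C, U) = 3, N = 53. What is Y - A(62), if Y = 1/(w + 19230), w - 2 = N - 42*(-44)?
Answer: -63398/21133 ≈ -3.0000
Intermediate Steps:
w = 1903 (w = 2 + (53 - 42*(-44)) = 2 + (53 + 1848) = 2 + 1901 = 1903)
Y = 1/21133 (Y = 1/(1903 + 19230) = 1/21133 ≈ 4.7319e-5)
A(j) = 3
Y - A(62) = 1/21133 - 1*3 = 1/21133 - 3 = -63398/21133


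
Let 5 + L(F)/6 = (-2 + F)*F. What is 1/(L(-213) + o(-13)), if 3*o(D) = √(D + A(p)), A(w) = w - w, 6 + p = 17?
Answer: 2472660/679338608413 - 3*I*√13/679338608413 ≈ 3.6398e-6 - 1.5922e-11*I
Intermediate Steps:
p = 11 (p = -6 + 17 = 11)
A(w) = 0
L(F) = -30 + 6*F*(-2 + F) (L(F) = -30 + 6*((-2 + F)*F) = -30 + 6*(F*(-2 + F)) = -30 + 6*F*(-2 + F))
o(D) = √D/3 (o(D) = √(D + 0)/3 = √D/3)
1/(L(-213) + o(-13)) = 1/((-30 - 12*(-213) + 6*(-213)²) + √(-13)/3) = 1/((-30 + 2556 + 6*45369) + (I*√13)/3) = 1/((-30 + 2556 + 272214) + I*√13/3) = 1/(274740 + I*√13/3)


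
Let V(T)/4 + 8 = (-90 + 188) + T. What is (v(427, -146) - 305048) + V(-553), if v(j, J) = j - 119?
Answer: -306592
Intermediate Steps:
v(j, J) = -119 + j
V(T) = 360 + 4*T (V(T) = -32 + 4*((-90 + 188) + T) = -32 + 4*(98 + T) = -32 + (392 + 4*T) = 360 + 4*T)
(v(427, -146) - 305048) + V(-553) = ((-119 + 427) - 305048) + (360 + 4*(-553)) = (308 - 305048) + (360 - 2212) = -304740 - 1852 = -306592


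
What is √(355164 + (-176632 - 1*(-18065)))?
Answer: √196597 ≈ 443.39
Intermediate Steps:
√(355164 + (-176632 - 1*(-18065))) = √(355164 + (-176632 + 18065)) = √(355164 - 158567) = √196597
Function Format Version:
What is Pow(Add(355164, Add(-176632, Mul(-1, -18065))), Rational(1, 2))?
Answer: Pow(196597, Rational(1, 2)) ≈ 443.39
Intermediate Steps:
Pow(Add(355164, Add(-176632, Mul(-1, -18065))), Rational(1, 2)) = Pow(Add(355164, Add(-176632, 18065)), Rational(1, 2)) = Pow(Add(355164, -158567), Rational(1, 2)) = Pow(196597, Rational(1, 2))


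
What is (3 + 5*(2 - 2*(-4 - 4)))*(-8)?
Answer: -744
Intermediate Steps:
(3 + 5*(2 - 2*(-4 - 4)))*(-8) = (3 + 5*(2 - 2*(-8)))*(-8) = (3 + 5*(2 + 16))*(-8) = (3 + 5*18)*(-8) = (3 + 90)*(-8) = 93*(-8) = -744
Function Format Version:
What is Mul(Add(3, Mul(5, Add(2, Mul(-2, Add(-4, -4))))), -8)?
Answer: -744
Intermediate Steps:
Mul(Add(3, Mul(5, Add(2, Mul(-2, Add(-4, -4))))), -8) = Mul(Add(3, Mul(5, Add(2, Mul(-2, -8)))), -8) = Mul(Add(3, Mul(5, Add(2, 16))), -8) = Mul(Add(3, Mul(5, 18)), -8) = Mul(Add(3, 90), -8) = Mul(93, -8) = -744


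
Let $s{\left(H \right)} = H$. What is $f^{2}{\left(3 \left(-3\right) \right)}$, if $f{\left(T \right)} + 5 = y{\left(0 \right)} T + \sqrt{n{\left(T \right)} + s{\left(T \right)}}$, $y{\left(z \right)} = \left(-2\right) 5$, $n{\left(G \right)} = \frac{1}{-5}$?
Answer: $\frac{\left(425 + i \sqrt{230}\right)^{2}}{25} \approx 7215.8 + 515.64 i$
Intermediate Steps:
$n{\left(G \right)} = - \frac{1}{5}$
$y{\left(z \right)} = -10$
$f{\left(T \right)} = -5 + \sqrt{- \frac{1}{5} + T} - 10 T$ ($f{\left(T \right)} = -5 - \left(- \sqrt{- \frac{1}{5} + T} + 10 T\right) = -5 + \sqrt{- \frac{1}{5} + T} - 10 T$)
$f^{2}{\left(3 \left(-3\right) \right)} = \left(-5 - 10 \cdot 3 \left(-3\right) + \frac{\sqrt{-5 + 25 \cdot 3 \left(-3\right)}}{5}\right)^{2} = \left(-5 - -90 + \frac{\sqrt{-5 + 25 \left(-9\right)}}{5}\right)^{2} = \left(-5 + 90 + \frac{\sqrt{-5 - 225}}{5}\right)^{2} = \left(-5 + 90 + \frac{\sqrt{-230}}{5}\right)^{2} = \left(-5 + 90 + \frac{i \sqrt{230}}{5}\right)^{2} = \left(85 + \frac{i \sqrt{230}}{5}\right)^{2}$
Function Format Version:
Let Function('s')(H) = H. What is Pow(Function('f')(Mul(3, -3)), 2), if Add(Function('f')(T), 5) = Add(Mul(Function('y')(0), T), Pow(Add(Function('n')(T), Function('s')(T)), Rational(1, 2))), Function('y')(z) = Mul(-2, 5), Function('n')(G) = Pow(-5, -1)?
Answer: Mul(Rational(1, 25), Pow(Add(425, Mul(I, Pow(230, Rational(1, 2)))), 2)) ≈ Add(7215.8, Mul(515.64, I))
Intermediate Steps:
Function('n')(G) = Rational(-1, 5)
Function('y')(z) = -10
Function('f')(T) = Add(-5, Pow(Add(Rational(-1, 5), T), Rational(1, 2)), Mul(-10, T)) (Function('f')(T) = Add(-5, Add(Mul(-10, T), Pow(Add(Rational(-1, 5), T), Rational(1, 2)))) = Add(-5, Add(Pow(Add(Rational(-1, 5), T), Rational(1, 2)), Mul(-10, T))) = Add(-5, Pow(Add(Rational(-1, 5), T), Rational(1, 2)), Mul(-10, T)))
Pow(Function('f')(Mul(3, -3)), 2) = Pow(Add(-5, Mul(-10, Mul(3, -3)), Mul(Rational(1, 5), Pow(Add(-5, Mul(25, Mul(3, -3))), Rational(1, 2)))), 2) = Pow(Add(-5, Mul(-10, -9), Mul(Rational(1, 5), Pow(Add(-5, Mul(25, -9)), Rational(1, 2)))), 2) = Pow(Add(-5, 90, Mul(Rational(1, 5), Pow(Add(-5, -225), Rational(1, 2)))), 2) = Pow(Add(-5, 90, Mul(Rational(1, 5), Pow(-230, Rational(1, 2)))), 2) = Pow(Add(-5, 90, Mul(Rational(1, 5), Mul(I, Pow(230, Rational(1, 2))))), 2) = Pow(Add(-5, 90, Mul(Rational(1, 5), I, Pow(230, Rational(1, 2)))), 2) = Pow(Add(85, Mul(Rational(1, 5), I, Pow(230, Rational(1, 2)))), 2)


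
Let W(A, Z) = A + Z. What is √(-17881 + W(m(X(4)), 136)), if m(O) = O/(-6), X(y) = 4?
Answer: I*√159711/3 ≈ 133.21*I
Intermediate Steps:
m(O) = -O/6 (m(O) = O*(-⅙) = -O/6)
√(-17881 + W(m(X(4)), 136)) = √(-17881 + (-⅙*4 + 136)) = √(-17881 + (-⅔ + 136)) = √(-17881 + 406/3) = √(-53237/3) = I*√159711/3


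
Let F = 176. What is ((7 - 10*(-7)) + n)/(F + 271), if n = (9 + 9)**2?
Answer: 401/447 ≈ 0.89709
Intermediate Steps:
n = 324 (n = 18**2 = 324)
((7 - 10*(-7)) + n)/(F + 271) = ((7 - 10*(-7)) + 324)/(176 + 271) = ((7 + 70) + 324)/447 = (77 + 324)*(1/447) = 401*(1/447) = 401/447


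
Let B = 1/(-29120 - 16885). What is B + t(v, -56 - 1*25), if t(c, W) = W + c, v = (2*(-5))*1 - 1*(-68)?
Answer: -1058116/46005 ≈ -23.000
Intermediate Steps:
v = 58 (v = -10*1 + 68 = -10 + 68 = 58)
B = -1/46005 (B = 1/(-46005) = -1/46005 ≈ -2.1737e-5)
B + t(v, -56 - 1*25) = -1/46005 + ((-56 - 1*25) + 58) = -1/46005 + ((-56 - 25) + 58) = -1/46005 + (-81 + 58) = -1/46005 - 23 = -1058116/46005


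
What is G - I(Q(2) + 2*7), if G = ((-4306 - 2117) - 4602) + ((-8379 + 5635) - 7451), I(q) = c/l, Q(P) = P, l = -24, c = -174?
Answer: -84909/4 ≈ -21227.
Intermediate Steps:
I(q) = 29/4 (I(q) = -174/(-24) = -174*(-1/24) = 29/4)
G = -21220 (G = (-6423 - 4602) + (-2744 - 7451) = -11025 - 10195 = -21220)
G - I(Q(2) + 2*7) = -21220 - 1*29/4 = -21220 - 29/4 = -84909/4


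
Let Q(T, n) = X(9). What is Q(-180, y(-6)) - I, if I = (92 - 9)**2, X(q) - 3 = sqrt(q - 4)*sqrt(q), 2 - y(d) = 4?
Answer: -6886 + 3*sqrt(5) ≈ -6879.3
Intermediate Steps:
y(d) = -2 (y(d) = 2 - 1*4 = 2 - 4 = -2)
X(q) = 3 + sqrt(q)*sqrt(-4 + q) (X(q) = 3 + sqrt(q - 4)*sqrt(q) = 3 + sqrt(-4 + q)*sqrt(q) = 3 + sqrt(q)*sqrt(-4 + q))
Q(T, n) = 3 + 3*sqrt(5) (Q(T, n) = 3 + sqrt(9)*sqrt(-4 + 9) = 3 + 3*sqrt(5))
I = 6889 (I = 83**2 = 6889)
Q(-180, y(-6)) - I = (3 + 3*sqrt(5)) - 1*6889 = (3 + 3*sqrt(5)) - 6889 = -6886 + 3*sqrt(5)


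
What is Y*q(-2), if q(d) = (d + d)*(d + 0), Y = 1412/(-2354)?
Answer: -5648/1177 ≈ -4.7986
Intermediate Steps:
Y = -706/1177 (Y = 1412*(-1/2354) = -706/1177 ≈ -0.59983)
q(d) = 2*d**2 (q(d) = (2*d)*d = 2*d**2)
Y*q(-2) = -1412*(-2)**2/1177 = -1412*4/1177 = -706/1177*8 = -5648/1177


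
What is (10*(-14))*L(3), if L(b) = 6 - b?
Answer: -420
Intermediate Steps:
(10*(-14))*L(3) = (10*(-14))*(6 - 1*3) = -140*(6 - 3) = -140*3 = -420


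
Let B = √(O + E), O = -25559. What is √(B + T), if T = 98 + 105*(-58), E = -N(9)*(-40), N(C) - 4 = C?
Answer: √(-5992 + 7*I*√511) ≈ 1.022 + 77.415*I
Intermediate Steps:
N(C) = 4 + C
E = 520 (E = -(4 + 9)*(-40) = -13*(-40) = -1*(-520) = 520)
T = -5992 (T = 98 - 6090 = -5992)
B = 7*I*√511 (B = √(-25559 + 520) = √(-25039) = 7*I*√511 ≈ 158.24*I)
√(B + T) = √(7*I*√511 - 5992) = √(-5992 + 7*I*√511)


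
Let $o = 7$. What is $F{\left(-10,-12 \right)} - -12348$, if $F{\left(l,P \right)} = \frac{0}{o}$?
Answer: $12348$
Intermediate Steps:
$F{\left(l,P \right)} = 0$ ($F{\left(l,P \right)} = \frac{0}{7} = 0 \cdot \frac{1}{7} = 0$)
$F{\left(-10,-12 \right)} - -12348 = 0 - -12348 = 0 + 12348 = 12348$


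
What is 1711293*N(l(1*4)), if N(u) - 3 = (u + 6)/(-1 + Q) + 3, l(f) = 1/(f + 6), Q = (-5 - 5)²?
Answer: 3423156431/330 ≈ 1.0373e+7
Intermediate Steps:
Q = 100 (Q = (-10)² = 100)
l(f) = 1/(6 + f)
N(u) = 200/33 + u/99 (N(u) = 3 + ((u + 6)/(-1 + 100) + 3) = 3 + ((6 + u)/99 + 3) = 3 + ((6 + u)*(1/99) + 3) = 3 + ((2/33 + u/99) + 3) = 3 + (101/33 + u/99) = 200/33 + u/99)
1711293*N(l(1*4)) = 1711293*(200/33 + 1/(99*(6 + 1*4))) = 1711293*(200/33 + 1/(99*(6 + 4))) = 1711293*(200/33 + (1/99)/10) = 1711293*(200/33 + (1/99)*(⅒)) = 1711293*(200/33 + 1/990) = 1711293*(6001/990) = 3423156431/330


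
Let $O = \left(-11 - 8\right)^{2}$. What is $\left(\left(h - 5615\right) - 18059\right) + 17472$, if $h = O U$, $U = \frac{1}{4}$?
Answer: $- \frac{24447}{4} \approx -6111.8$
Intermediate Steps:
$U = \frac{1}{4} \approx 0.25$
$O = 361$ ($O = \left(-19\right)^{2} = 361$)
$h = \frac{361}{4}$ ($h = 361 \cdot \frac{1}{4} = \frac{361}{4} \approx 90.25$)
$\left(\left(h - 5615\right) - 18059\right) + 17472 = \left(\left(\frac{361}{4} - 5615\right) - 18059\right) + 17472 = \left(- \frac{22099}{4} - 18059\right) + 17472 = - \frac{94335}{4} + 17472 = - \frac{24447}{4}$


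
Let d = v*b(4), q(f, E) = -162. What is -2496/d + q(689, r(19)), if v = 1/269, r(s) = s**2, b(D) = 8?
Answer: -84090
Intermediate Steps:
v = 1/269 ≈ 0.0037175
d = 8/269 (d = (1/269)*8 = 8/269 ≈ 0.029740)
-2496/d + q(689, r(19)) = -2496/8/269 - 162 = -2496*269/8 - 162 = -83928 - 162 = -84090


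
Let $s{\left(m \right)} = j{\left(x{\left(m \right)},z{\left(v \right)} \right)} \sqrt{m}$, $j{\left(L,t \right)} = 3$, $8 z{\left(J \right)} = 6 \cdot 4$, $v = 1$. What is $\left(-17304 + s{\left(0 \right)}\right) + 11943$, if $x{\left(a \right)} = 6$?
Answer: $-5361$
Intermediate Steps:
$z{\left(J \right)} = 3$ ($z{\left(J \right)} = \frac{6 \cdot 4}{8} = \frac{1}{8} \cdot 24 = 3$)
$s{\left(m \right)} = 3 \sqrt{m}$
$\left(-17304 + s{\left(0 \right)}\right) + 11943 = \left(-17304 + 3 \sqrt{0}\right) + 11943 = \left(-17304 + 3 \cdot 0\right) + 11943 = \left(-17304 + 0\right) + 11943 = -17304 + 11943 = -5361$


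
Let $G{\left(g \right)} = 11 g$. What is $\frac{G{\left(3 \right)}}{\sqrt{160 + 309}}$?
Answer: $\frac{33 \sqrt{469}}{469} \approx 1.5238$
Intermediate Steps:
$\frac{G{\left(3 \right)}}{\sqrt{160 + 309}} = \frac{11 \cdot 3}{\sqrt{160 + 309}} = \frac{33}{\sqrt{469}} = 33 \frac{\sqrt{469}}{469} = \frac{33 \sqrt{469}}{469}$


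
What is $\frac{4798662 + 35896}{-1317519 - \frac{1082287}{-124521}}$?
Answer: $- \frac{301001998359}{82028850556} \approx -3.6695$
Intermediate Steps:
$\frac{4798662 + 35896}{-1317519 - \frac{1082287}{-124521}} = \frac{4834558}{-1317519 - - \frac{1082287}{124521}} = \frac{4834558}{-1317519 + \frac{1082287}{124521}} = \frac{4834558}{- \frac{164057701112}{124521}} = 4834558 \left(- \frac{124521}{164057701112}\right) = - \frac{301001998359}{82028850556}$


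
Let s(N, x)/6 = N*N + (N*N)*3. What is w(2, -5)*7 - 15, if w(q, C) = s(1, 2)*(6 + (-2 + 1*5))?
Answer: 1497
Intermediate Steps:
s(N, x) = 24*N² (s(N, x) = 6*(N*N + (N*N)*3) = 6*(N² + N²*3) = 6*(N² + 3*N²) = 6*(4*N²) = 24*N²)
w(q, C) = 216 (w(q, C) = (24*1²)*(6 + (-2 + 1*5)) = (24*1)*(6 + (-2 + 5)) = 24*(6 + 3) = 24*9 = 216)
w(2, -5)*7 - 15 = 216*7 - 15 = 1512 - 15 = 1497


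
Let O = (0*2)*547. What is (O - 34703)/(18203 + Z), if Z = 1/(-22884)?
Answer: -794143452/416557451 ≈ -1.9064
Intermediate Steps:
Z = -1/22884 ≈ -4.3699e-5
O = 0 (O = 0*547 = 0)
(O - 34703)/(18203 + Z) = (0 - 34703)/(18203 - 1/22884) = -34703/416557451/22884 = -34703*22884/416557451 = -794143452/416557451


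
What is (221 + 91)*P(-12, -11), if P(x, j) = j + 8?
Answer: -936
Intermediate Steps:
P(x, j) = 8 + j
(221 + 91)*P(-12, -11) = (221 + 91)*(8 - 11) = 312*(-3) = -936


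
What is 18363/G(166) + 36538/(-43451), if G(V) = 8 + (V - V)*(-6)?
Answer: 797598409/347608 ≈ 2294.5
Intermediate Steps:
G(V) = 8 (G(V) = 8 + 0*(-6) = 8 + 0 = 8)
18363/G(166) + 36538/(-43451) = 18363/8 + 36538/(-43451) = 18363*(⅛) + 36538*(-1/43451) = 18363/8 - 36538/43451 = 797598409/347608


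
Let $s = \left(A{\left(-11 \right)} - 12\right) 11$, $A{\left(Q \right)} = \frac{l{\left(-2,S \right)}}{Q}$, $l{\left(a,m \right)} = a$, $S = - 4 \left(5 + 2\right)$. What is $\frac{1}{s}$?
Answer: $- \frac{1}{130} \approx -0.0076923$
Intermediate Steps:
$S = -28$ ($S = \left(-4\right) 7 = -28$)
$A{\left(Q \right)} = - \frac{2}{Q}$
$s = -130$ ($s = \left(- \frac{2}{-11} - 12\right) 11 = \left(\left(-2\right) \left(- \frac{1}{11}\right) - 12\right) 11 = \left(\frac{2}{11} - 12\right) 11 = \left(- \frac{130}{11}\right) 11 = -130$)
$\frac{1}{s} = \frac{1}{-130} = - \frac{1}{130}$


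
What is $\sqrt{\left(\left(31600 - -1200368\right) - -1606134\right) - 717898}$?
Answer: $2 \sqrt{530051} \approx 1456.1$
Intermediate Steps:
$\sqrt{\left(\left(31600 - -1200368\right) - -1606134\right) - 717898} = \sqrt{\left(\left(31600 + 1200368\right) + 1606134\right) - 717898} = \sqrt{\left(1231968 + 1606134\right) - 717898} = \sqrt{2838102 - 717898} = \sqrt{2120204} = 2 \sqrt{530051}$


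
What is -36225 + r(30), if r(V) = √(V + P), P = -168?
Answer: -36225 + I*√138 ≈ -36225.0 + 11.747*I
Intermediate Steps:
r(V) = √(-168 + V) (r(V) = √(V - 168) = √(-168 + V))
-36225 + r(30) = -36225 + √(-168 + 30) = -36225 + √(-138) = -36225 + I*√138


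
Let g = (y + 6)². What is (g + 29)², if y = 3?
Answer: 12100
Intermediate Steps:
g = 81 (g = (3 + 6)² = 9² = 81)
(g + 29)² = (81 + 29)² = 110² = 12100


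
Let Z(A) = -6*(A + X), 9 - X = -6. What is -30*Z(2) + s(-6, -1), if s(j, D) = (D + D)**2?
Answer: 3064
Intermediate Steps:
X = 15 (X = 9 - 1*(-6) = 9 + 6 = 15)
Z(A) = -90 - 6*A (Z(A) = -6*(A + 15) = -6*(15 + A) = -90 - 6*A)
s(j, D) = 4*D**2 (s(j, D) = (2*D)**2 = 4*D**2)
-30*Z(2) + s(-6, -1) = -30*(-90 - 6*2) + 4*(-1)**2 = -30*(-90 - 12) + 4*1 = -30*(-102) + 4 = 3060 + 4 = 3064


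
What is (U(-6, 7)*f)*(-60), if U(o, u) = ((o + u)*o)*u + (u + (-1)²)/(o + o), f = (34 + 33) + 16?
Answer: 212480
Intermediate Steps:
f = 83 (f = 67 + 16 = 83)
U(o, u) = (1 + u)/(2*o) + o*u*(o + u) (U(o, u) = (o*(o + u))*u + (u + 1)/((2*o)) = o*u*(o + u) + (1 + u)*(1/(2*o)) = o*u*(o + u) + (1 + u)/(2*o) = (1 + u)/(2*o) + o*u*(o + u))
(U(-6, 7)*f)*(-60) = (((½)*(1 + 7 + 2*7*(-6)²*(-6 + 7))/(-6))*83)*(-60) = (((½)*(-⅙)*(1 + 7 + 2*7*36*1))*83)*(-60) = (((½)*(-⅙)*(1 + 7 + 504))*83)*(-60) = (((½)*(-⅙)*512)*83)*(-60) = -128/3*83*(-60) = -10624/3*(-60) = 212480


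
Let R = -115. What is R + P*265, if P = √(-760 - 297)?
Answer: -115 + 265*I*√1057 ≈ -115.0 + 8615.6*I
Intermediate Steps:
P = I*√1057 (P = √(-1057) = I*√1057 ≈ 32.512*I)
R + P*265 = -115 + (I*√1057)*265 = -115 + 265*I*√1057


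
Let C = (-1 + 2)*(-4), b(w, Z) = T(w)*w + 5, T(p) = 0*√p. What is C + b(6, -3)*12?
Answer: 56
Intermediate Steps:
T(p) = 0
b(w, Z) = 5 (b(w, Z) = 0*w + 5 = 0 + 5 = 5)
C = -4 (C = 1*(-4) = -4)
C + b(6, -3)*12 = -4 + 5*12 = -4 + 60 = 56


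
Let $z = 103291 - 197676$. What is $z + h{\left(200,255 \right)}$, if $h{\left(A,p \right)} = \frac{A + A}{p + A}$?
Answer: $- \frac{8588955}{91} \approx -94384.0$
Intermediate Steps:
$z = -94385$
$h{\left(A,p \right)} = \frac{2 A}{A + p}$
$z + h{\left(200,255 \right)} = -94385 + 2 \cdot 200 \frac{1}{200 + 255} = -94385 + 2 \cdot 200 \cdot \frac{1}{455} = -94385 + \frac{80}{91} = - \frac{8588955}{91}$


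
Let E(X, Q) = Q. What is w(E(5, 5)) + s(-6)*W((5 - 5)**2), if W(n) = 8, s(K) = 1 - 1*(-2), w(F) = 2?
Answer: 26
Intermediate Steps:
s(K) = 3 (s(K) = 1 + 2 = 3)
w(E(5, 5)) + s(-6)*W((5 - 5)**2) = 2 + 3*8 = 2 + 24 = 26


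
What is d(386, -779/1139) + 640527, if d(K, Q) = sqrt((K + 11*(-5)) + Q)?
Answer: 640527 + sqrt(428525970)/1139 ≈ 6.4055e+5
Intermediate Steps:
d(K, Q) = sqrt(-55 + K + Q) (d(K, Q) = sqrt((K - 55) + Q) = sqrt((-55 + K) + Q) = sqrt(-55 + K + Q))
d(386, -779/1139) + 640527 = sqrt(-55 + 386 - 779/1139) + 640527 = sqrt(376230/1139) + 640527 = sqrt(428525970)/1139 + 640527 = 640527 + sqrt(428525970)/1139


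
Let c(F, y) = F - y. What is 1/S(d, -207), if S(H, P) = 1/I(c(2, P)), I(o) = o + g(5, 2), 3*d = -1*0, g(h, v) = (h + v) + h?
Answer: 221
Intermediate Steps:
g(h, v) = v + 2*h
d = 0 (d = (-1*0)/3 = (⅓)*0 = 0)
I(o) = 12 + o (I(o) = o + (2 + 2*5) = o + (2 + 10) = o + 12 = 12 + o)
S(H, P) = 1/(14 - P) (S(H, P) = 1/(12 + (2 - P)) = 1/(14 - P))
1/S(d, -207) = 1/(-1/(-14 - 207)) = 1/(-1/(-221)) = 1/(-1*(-1/221)) = 1/(1/221) = 221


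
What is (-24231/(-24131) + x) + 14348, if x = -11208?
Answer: 75795571/24131 ≈ 3141.0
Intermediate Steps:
(-24231/(-24131) + x) + 14348 = (-24231/(-24131) - 11208) + 14348 = (-24231*(-1/24131) - 11208) + 14348 = (24231/24131 - 11208) + 14348 = -270436017/24131 + 14348 = 75795571/24131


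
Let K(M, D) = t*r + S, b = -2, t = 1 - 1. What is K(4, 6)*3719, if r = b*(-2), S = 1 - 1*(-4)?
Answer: 18595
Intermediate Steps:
t = 0
S = 5 (S = 1 + 4 = 5)
r = 4 (r = -2*(-2) = 4)
K(M, D) = 5 (K(M, D) = 0*4 + 5 = 0 + 5 = 5)
K(4, 6)*3719 = 5*3719 = 18595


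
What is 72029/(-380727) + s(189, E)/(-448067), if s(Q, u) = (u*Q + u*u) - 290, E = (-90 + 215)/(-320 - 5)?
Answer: -5430948089077/28829913595821 ≈ -0.18838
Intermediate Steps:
E = -5/13 (E = 125/(-325) = 125*(-1/325) = -5/13 ≈ -0.38462)
s(Q, u) = -290 + u**2 + Q*u (s(Q, u) = (Q*u + u**2) - 290 = (u**2 + Q*u) - 290 = -290 + u**2 + Q*u)
72029/(-380727) + s(189, E)/(-448067) = 72029/(-380727) + (-290 + (-5/13)**2 + 189*(-5/13))/(-448067) = 72029*(-1/380727) + (-290 + 25/169 - 945/13)*(-1/448067) = -72029/380727 - 61270/169*(-1/448067) = -72029/380727 + 61270/75723323 = -5430948089077/28829913595821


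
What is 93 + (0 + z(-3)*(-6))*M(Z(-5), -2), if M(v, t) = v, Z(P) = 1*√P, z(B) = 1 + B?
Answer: 93 + 12*I*√5 ≈ 93.0 + 26.833*I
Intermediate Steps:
Z(P) = √P
93 + (0 + z(-3)*(-6))*M(Z(-5), -2) = 93 + (0 + (1 - 3)*(-6))*√(-5) = 93 + (0 - 2*(-6))*(I*√5) = 93 + (0 + 12)*(I*√5) = 93 + 12*(I*√5) = 93 + 12*I*√5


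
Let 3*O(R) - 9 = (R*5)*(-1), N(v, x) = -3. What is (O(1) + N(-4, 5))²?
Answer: 25/9 ≈ 2.7778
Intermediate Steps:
O(R) = 3 - 5*R/3 (O(R) = 3 + ((R*5)*(-1))/3 = 3 + ((5*R)*(-1))/3 = 3 + (-5*R)/3 = 3 - 5*R/3)
(O(1) + N(-4, 5))² = ((3 - 5/3*1) - 3)² = ((3 - 5/3) - 3)² = (4/3 - 3)² = (-5/3)² = 25/9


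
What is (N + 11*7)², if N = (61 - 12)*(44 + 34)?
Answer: 15202201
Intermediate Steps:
N = 3822 (N = 49*78 = 3822)
(N + 11*7)² = (3822 + 11*7)² = (3822 + 77)² = 3899² = 15202201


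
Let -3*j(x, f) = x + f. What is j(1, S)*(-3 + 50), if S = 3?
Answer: -188/3 ≈ -62.667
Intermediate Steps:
j(x, f) = -f/3 - x/3 (j(x, f) = -(x + f)/3 = -(f + x)/3 = -f/3 - x/3)
j(1, S)*(-3 + 50) = (-⅓*3 - ⅓*1)*(-3 + 50) = (-1 - ⅓)*47 = -4/3*47 = -188/3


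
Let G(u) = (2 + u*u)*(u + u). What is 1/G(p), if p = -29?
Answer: -1/48894 ≈ -2.0452e-5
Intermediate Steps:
G(u) = 2*u*(2 + u**2) (G(u) = (2 + u**2)*(2*u) = 2*u*(2 + u**2))
1/G(p) = 1/(2*(-29)*(2 + (-29)**2)) = 1/(2*(-29)*(2 + 841)) = 1/(2*(-29)*843) = 1/(-48894) = -1/48894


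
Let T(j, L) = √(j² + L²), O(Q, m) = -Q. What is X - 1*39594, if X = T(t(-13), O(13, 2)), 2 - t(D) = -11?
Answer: -39594 + 13*√2 ≈ -39576.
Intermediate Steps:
t(D) = 13 (t(D) = 2 - 1*(-11) = 2 + 11 = 13)
T(j, L) = √(L² + j²)
X = 13*√2 (X = √((-1*13)² + 13²) = √((-13)² + 169) = √(169 + 169) = √338 = 13*√2 ≈ 18.385)
X - 1*39594 = 13*√2 - 1*39594 = 13*√2 - 39594 = -39594 + 13*√2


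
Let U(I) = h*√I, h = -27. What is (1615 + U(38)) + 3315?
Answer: 4930 - 27*√38 ≈ 4763.6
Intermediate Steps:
U(I) = -27*√I
(1615 + U(38)) + 3315 = (1615 - 27*√38) + 3315 = 4930 - 27*√38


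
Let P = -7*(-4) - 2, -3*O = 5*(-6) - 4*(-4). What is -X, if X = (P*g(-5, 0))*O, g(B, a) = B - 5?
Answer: 3640/3 ≈ 1213.3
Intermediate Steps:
g(B, a) = -5 + B
O = 14/3 (O = -(5*(-6) - 4*(-4))/3 = -(-30 + 16)/3 = -1/3*(-14) = 14/3 ≈ 4.6667)
P = 26 (P = 28 - 2 = 26)
X = -3640/3 (X = (26*(-5 - 5))*(14/3) = (26*(-10))*(14/3) = -260*14/3 = -3640/3 ≈ -1213.3)
-X = -1*(-3640/3) = 3640/3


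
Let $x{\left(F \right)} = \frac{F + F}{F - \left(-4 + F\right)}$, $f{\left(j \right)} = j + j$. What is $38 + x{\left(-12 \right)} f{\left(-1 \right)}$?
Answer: $50$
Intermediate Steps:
$f{\left(j \right)} = 2 j$
$x{\left(F \right)} = \frac{F}{2}$ ($x{\left(F \right)} = \frac{2 F}{4} = 2 F \frac{1}{4} = \frac{F}{2}$)
$38 + x{\left(-12 \right)} f{\left(-1 \right)} = 38 + \frac{1}{2} \left(-12\right) 2 \left(-1\right) = 38 - -12 = 38 + 12 = 50$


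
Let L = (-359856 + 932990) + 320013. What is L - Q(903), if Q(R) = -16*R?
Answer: 907595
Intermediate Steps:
L = 893147 (L = 573134 + 320013 = 893147)
L - Q(903) = 893147 - (-16)*903 = 893147 - 1*(-14448) = 893147 + 14448 = 907595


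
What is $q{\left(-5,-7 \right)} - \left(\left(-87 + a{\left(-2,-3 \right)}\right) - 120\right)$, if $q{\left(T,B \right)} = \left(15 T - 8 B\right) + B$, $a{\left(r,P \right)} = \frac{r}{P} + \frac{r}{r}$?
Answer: $\frac{538}{3} \approx 179.33$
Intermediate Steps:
$a{\left(r,P \right)} = 1 + \frac{r}{P}$ ($a{\left(r,P \right)} = \frac{r}{P} + 1 = 1 + \frac{r}{P}$)
$q{\left(T,B \right)} = - 7 B + 15 T$ ($q{\left(T,B \right)} = \left(- 8 B + 15 T\right) + B = - 7 B + 15 T$)
$q{\left(-5,-7 \right)} - \left(\left(-87 + a{\left(-2,-3 \right)}\right) - 120\right) = \left(\left(-7\right) \left(-7\right) + 15 \left(-5\right)\right) - \left(\left(-87 + \frac{-3 - 2}{-3}\right) - 120\right) = \left(49 - 75\right) - \left(\left(-87 - - \frac{5}{3}\right) - 120\right) = -26 - \left(\left(-87 + \frac{5}{3}\right) - 120\right) = -26 - \left(- \frac{256}{3} - 120\right) = -26 - - \frac{616}{3} = -26 + \frac{616}{3} = \frac{538}{3}$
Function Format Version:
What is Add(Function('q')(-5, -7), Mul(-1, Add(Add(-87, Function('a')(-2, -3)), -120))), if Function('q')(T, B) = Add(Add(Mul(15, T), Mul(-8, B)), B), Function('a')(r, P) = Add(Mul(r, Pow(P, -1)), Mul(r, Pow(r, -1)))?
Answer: Rational(538, 3) ≈ 179.33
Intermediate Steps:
Function('a')(r, P) = Add(1, Mul(r, Pow(P, -1))) (Function('a')(r, P) = Add(Mul(r, Pow(P, -1)), 1) = Add(1, Mul(r, Pow(P, -1))))
Function('q')(T, B) = Add(Mul(-7, B), Mul(15, T)) (Function('q')(T, B) = Add(Add(Mul(-8, B), Mul(15, T)), B) = Add(Mul(-7, B), Mul(15, T)))
Add(Function('q')(-5, -7), Mul(-1, Add(Add(-87, Function('a')(-2, -3)), -120))) = Add(Add(Mul(-7, -7), Mul(15, -5)), Mul(-1, Add(Add(-87, Mul(Pow(-3, -1), Add(-3, -2))), -120))) = Add(Add(49, -75), Mul(-1, Add(Add(-87, Mul(Rational(-1, 3), -5)), -120))) = Add(-26, Mul(-1, Add(Add(-87, Rational(5, 3)), -120))) = Add(-26, Mul(-1, Add(Rational(-256, 3), -120))) = Add(-26, Mul(-1, Rational(-616, 3))) = Add(-26, Rational(616, 3)) = Rational(538, 3)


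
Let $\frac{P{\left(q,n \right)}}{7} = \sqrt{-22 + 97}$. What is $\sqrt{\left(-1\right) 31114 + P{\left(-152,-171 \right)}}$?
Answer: $\sqrt{-31114 + 35 \sqrt{3}} \approx 176.22 i$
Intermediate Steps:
$P{\left(q,n \right)} = 35 \sqrt{3}$ ($P{\left(q,n \right)} = 7 \sqrt{-22 + 97} = 7 \sqrt{75} = 7 \cdot 5 \sqrt{3} = 35 \sqrt{3}$)
$\sqrt{\left(-1\right) 31114 + P{\left(-152,-171 \right)}} = \sqrt{\left(-1\right) 31114 + 35 \sqrt{3}} = \sqrt{-31114 + 35 \sqrt{3}}$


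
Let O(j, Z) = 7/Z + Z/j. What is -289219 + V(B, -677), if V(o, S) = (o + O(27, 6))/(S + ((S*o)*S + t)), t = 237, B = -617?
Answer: -1472185386399805/5090209794 ≈ -2.8922e+5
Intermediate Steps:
V(o, S) = (25/18 + o)/(237 + S + o*S²) (V(o, S) = (o + (7/6 + 6/27))/(S + ((S*o)*S + 237)) = (o + (7*(⅙) + 6*(1/27)))/(S + (o*S² + 237)) = (o + (7/6 + 2/9))/(S + (237 + o*S²)) = (o + 25/18)/(237 + S + o*S²) = (25/18 + o)/(237 + S + o*S²))
-289219 + V(B, -677) = -289219 + (25/18 - 617)/(237 - 677 - 617*(-677)²) = -289219 - 11081/18/(237 - 677 - 617*458329) = -289219 - 11081/18/(237 - 677 - 282788993) = -289219 - 11081/18/(-282789433) = -289219 - 1/282789433*(-11081/18) = -289219 + 11081/5090209794 = -1472185386399805/5090209794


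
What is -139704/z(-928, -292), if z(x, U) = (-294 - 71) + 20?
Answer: 46568/115 ≈ 404.94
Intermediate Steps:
z(x, U) = -345 (z(x, U) = -365 + 20 = -345)
-139704/z(-928, -292) = -139704/(-345) = -139704*(-1/345) = 46568/115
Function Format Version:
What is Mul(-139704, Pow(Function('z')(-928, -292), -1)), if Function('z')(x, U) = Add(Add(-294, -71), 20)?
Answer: Rational(46568, 115) ≈ 404.94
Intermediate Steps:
Function('z')(x, U) = -345 (Function('z')(x, U) = Add(-365, 20) = -345)
Mul(-139704, Pow(Function('z')(-928, -292), -1)) = Mul(-139704, Pow(-345, -1)) = Mul(-139704, Rational(-1, 345)) = Rational(46568, 115)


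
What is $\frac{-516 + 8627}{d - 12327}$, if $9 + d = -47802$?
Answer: $- \frac{8111}{60138} \approx -0.13487$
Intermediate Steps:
$d = -47811$ ($d = -9 - 47802 = -47811$)
$\frac{-516 + 8627}{d - 12327} = \frac{-516 + 8627}{-47811 - 12327} = \frac{8111}{-60138} = 8111 \left(- \frac{1}{60138}\right) = - \frac{8111}{60138}$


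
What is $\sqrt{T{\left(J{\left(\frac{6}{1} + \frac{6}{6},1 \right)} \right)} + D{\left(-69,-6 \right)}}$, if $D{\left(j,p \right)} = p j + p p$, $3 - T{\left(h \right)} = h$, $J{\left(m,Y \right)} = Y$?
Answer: $2 \sqrt{113} \approx 21.26$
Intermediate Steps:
$T{\left(h \right)} = 3 - h$
$D{\left(j,p \right)} = p^{2} + j p$ ($D{\left(j,p \right)} = j p + p^{2} = p^{2} + j p$)
$\sqrt{T{\left(J{\left(\frac{6}{1} + \frac{6}{6},1 \right)} \right)} + D{\left(-69,-6 \right)}} = \sqrt{\left(3 - 1\right) - 6 \left(-69 - 6\right)} = \sqrt{\left(3 - 1\right) - -450} = \sqrt{2 + 450} = \sqrt{452} = 2 \sqrt{113}$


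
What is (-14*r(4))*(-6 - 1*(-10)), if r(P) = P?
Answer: -224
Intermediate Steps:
(-14*r(4))*(-6 - 1*(-10)) = (-14*4)*(-6 - 1*(-10)) = -56*(-6 + 10) = -56*4 = -224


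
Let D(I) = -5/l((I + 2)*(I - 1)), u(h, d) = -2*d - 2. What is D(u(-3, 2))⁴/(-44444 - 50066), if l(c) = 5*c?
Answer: -1/58091138560 ≈ -1.7214e-11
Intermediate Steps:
u(h, d) = -2 - 2*d
D(I) = -1/((-1 + I)*(2 + I)) (D(I) = -5*1/(5*(I - 1)*(I + 2)) = -5*1/(5*(-1 + I)*(2 + I)) = -1/((-1 + I)*(2 + I)))
D(u(-3, 2))⁴/(-44444 - 50066) = (-1/(-2 + (-2 - 2*2) + (-2 - 2*2)²))⁴/(-44444 - 50066) = (-1/(-2 + (-2 - 4) + (-2 - 4)²))⁴/(-94510) = (-1/(-2 - 6 + (-6)²))⁴*(-1/94510) = (-1/(-2 - 6 + 36))⁴*(-1/94510) = (-1/28)⁴*(-1/94510) = (1/614656)*(-1/94510) = -1/58091138560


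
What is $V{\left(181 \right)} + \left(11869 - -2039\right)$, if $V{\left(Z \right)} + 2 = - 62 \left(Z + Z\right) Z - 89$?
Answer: $-4048547$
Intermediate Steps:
$V{\left(Z \right)} = -91 - 124 Z^{2}$ ($V{\left(Z \right)} = -2 + \left(- 62 \left(Z + Z\right) Z - 89\right) = -2 + \left(- 62 \cdot 2 Z Z - 89\right) = -2 + \left(- 124 Z Z - 89\right) = -2 - \left(89 + 124 Z^{2}\right) = -91 - 124 Z^{2}$)
$V{\left(181 \right)} + \left(11869 - -2039\right) = \left(-91 - 124 \cdot 181^{2}\right) + \left(11869 - -2039\right) = \left(-91 - 4062364\right) + \left(11869 + 2039\right) = \left(-91 - 4062364\right) + 13908 = -4062455 + 13908 = -4048547$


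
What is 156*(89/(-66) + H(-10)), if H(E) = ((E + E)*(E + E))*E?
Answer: -6866314/11 ≈ -6.2421e+5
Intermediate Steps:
H(E) = 4*E³ (H(E) = ((2*E)*(2*E))*E = (4*E²)*E = 4*E³)
156*(89/(-66) + H(-10)) = 156*(89/(-66) + 4*(-10)³) = 156*(89*(-1/66) + 4*(-1000)) = 156*(-89/66 - 4000) = 156*(-264089/66) = -6866314/11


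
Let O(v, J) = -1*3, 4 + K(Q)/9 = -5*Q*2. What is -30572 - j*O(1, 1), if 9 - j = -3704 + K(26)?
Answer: -12305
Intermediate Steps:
K(Q) = -36 - 90*Q (K(Q) = -36 + 9*(-5*Q*2) = -36 + 9*(-10*Q) = -36 - 90*Q)
O(v, J) = -3
j = 6089 (j = 9 - (-3704 + (-36 - 90*26)) = 9 - (-3704 + (-36 - 2340)) = 9 - (-3704 - 2376) = 9 - 1*(-6080) = 9 + 6080 = 6089)
-30572 - j*O(1, 1) = -30572 - 6089*(-3) = -30572 - 1*(-18267) = -30572 + 18267 = -12305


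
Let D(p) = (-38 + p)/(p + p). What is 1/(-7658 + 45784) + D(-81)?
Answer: 1134289/1544103 ≈ 0.73459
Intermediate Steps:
D(p) = (-38 + p)/(2*p) (D(p) = (-38 + p)/((2*p)) = (-38 + p)*(1/(2*p)) = (-38 + p)/(2*p))
1/(-7658 + 45784) + D(-81) = 1/(-7658 + 45784) + (½)*(-38 - 81)/(-81) = 1/38126 + (½)*(-1/81)*(-119) = 1/38126 + 119/162 = 1134289/1544103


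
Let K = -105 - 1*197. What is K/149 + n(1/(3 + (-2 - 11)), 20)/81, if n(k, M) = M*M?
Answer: 35138/12069 ≈ 2.9114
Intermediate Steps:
K = -302 (K = -105 - 197 = -302)
n(k, M) = M**2
K/149 + n(1/(3 + (-2 - 11)), 20)/81 = -302/149 + 20**2/81 = -302*1/149 + 400*(1/81) = -302/149 + 400/81 = 35138/12069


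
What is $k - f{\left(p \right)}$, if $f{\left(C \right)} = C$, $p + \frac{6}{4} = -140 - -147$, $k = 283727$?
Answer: $\frac{567443}{2} \approx 2.8372 \cdot 10^{5}$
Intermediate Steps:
$p = \frac{11}{2}$ ($p = - \frac{3}{2} - -7 = - \frac{3}{2} + \left(-140 + 147\right) = - \frac{3}{2} + 7 = \frac{11}{2} \approx 5.5$)
$k - f{\left(p \right)} = 283727 - \frac{11}{2} = \frac{567443}{2}$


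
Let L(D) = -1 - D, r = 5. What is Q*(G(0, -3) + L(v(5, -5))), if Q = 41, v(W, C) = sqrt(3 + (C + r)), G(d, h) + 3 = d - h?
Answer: -41 - 41*sqrt(3) ≈ -112.01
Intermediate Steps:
G(d, h) = -3 + d - h (G(d, h) = -3 + (d - h) = -3 + d - h)
v(W, C) = sqrt(8 + C) (v(W, C) = sqrt(3 + (C + 5)) = sqrt(3 + (5 + C)) = sqrt(8 + C))
Q*(G(0, -3) + L(v(5, -5))) = 41*((-3 + 0 - 1*(-3)) + (-1 - sqrt(8 - 5))) = 41*((-3 + 0 + 3) + (-1 - sqrt(3))) = 41*(0 + (-1 - sqrt(3))) = 41*(-1 - sqrt(3)) = -41 - 41*sqrt(3)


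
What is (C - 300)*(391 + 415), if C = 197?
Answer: -83018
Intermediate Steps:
(C - 300)*(391 + 415) = (197 - 300)*(391 + 415) = -103*806 = -83018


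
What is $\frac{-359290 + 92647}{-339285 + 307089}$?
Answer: $\frac{88881}{10732} \approx 8.2819$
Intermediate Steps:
$\frac{-359290 + 92647}{-339285 + 307089} = - \frac{266643}{-32196} = \left(-266643\right) \left(- \frac{1}{32196}\right) = \frac{88881}{10732}$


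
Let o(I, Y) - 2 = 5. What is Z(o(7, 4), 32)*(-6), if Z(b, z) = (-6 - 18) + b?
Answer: 102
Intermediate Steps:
o(I, Y) = 7 (o(I, Y) = 2 + 5 = 7)
Z(b, z) = -24 + b
Z(o(7, 4), 32)*(-6) = (-24 + 7)*(-6) = -17*(-6) = 102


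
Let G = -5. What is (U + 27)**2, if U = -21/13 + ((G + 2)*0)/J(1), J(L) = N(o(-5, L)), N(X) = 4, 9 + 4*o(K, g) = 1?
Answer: 108900/169 ≈ 644.38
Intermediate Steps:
o(K, g) = -2 (o(K, g) = -9/4 + (1/4)*1 = -9/4 + 1/4 = -2)
J(L) = 4
U = -21/13 (U = -21/13 + ((-5 + 2)*0)/4 = -21*1/13 - 3*0*(1/4) = -21/13 + 0*(1/4) = -21/13 + 0 = -21/13 ≈ -1.6154)
(U + 27)**2 = (-21/13 + 27)**2 = (330/13)**2 = 108900/169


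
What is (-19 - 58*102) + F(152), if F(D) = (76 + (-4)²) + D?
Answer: -5691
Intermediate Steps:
F(D) = 92 + D (F(D) = (76 + 16) + D = 92 + D)
(-19 - 58*102) + F(152) = (-19 - 58*102) + (92 + 152) = (-19 - 5916) + 244 = -5935 + 244 = -5691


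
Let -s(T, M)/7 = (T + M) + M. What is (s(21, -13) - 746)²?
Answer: 505521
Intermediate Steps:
s(T, M) = -14*M - 7*T (s(T, M) = -7*((T + M) + M) = -7*((M + T) + M) = -7*(T + 2*M) = -14*M - 7*T)
(s(21, -13) - 746)² = ((-14*(-13) - 7*21) - 746)² = ((182 - 147) - 746)² = (35 - 746)² = (-711)² = 505521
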